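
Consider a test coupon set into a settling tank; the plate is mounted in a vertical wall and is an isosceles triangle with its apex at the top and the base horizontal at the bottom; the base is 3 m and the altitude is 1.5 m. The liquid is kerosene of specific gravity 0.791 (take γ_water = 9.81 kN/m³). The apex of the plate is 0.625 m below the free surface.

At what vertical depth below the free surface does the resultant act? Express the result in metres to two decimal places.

γ = 0.791 × 9.81 = 7.75971 kN/m³.
With the apex up, the centroid sits 2h/3 = 2 × 1.5/3 = 1 m below the apex, so the centroid depth is h_c = 0.625 + 1 = 1.625 m.
A = ½ × 3 × 1.5 = 2.25 m².
Resultant F = γ·h_c·A = 7.75971 × 1.625 × 2.25 = 28.3714 kN.
I_c = b·h³/36 = 3 × 1.5³/36 = 0.28125 m⁴.
Centre of pressure: y_p = y_c + I_c/(y_c·A) = 1.625 + 0.28125/(1.625 × 2.25) = 1.625 + 0.0769231 = 1.70192 m along the plane.

h_p = 1.70 m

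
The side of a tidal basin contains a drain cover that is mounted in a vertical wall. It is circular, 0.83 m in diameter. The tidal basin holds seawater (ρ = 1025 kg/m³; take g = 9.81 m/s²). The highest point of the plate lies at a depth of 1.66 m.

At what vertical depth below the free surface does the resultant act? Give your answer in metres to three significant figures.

h_p = 2.10 m

γ = ρg = 1025 × 9.81 / 1000 = 10.05525 kN/m³.
The centroid is at the centre, 0.415 m below the top of the plate, so the centroid depth is h_c = 1.66 + 0.415 = 2.075 m.
A = π(0.415)² = 0.541061 m².
Resultant F = γ·h_c·A = 10.05525 × 2.075 × 0.541061 = 11.289 kN.
I_c = πr⁴/4 = π × 0.415⁴/4 = 0.023296 m⁴.
Centre of pressure: y_p = y_c + I_c/(y_c·A) = 2.075 + 0.023296/(2.075 × 0.541061) = 2.075 + 0.0207499 = 2.09575 m along the plane.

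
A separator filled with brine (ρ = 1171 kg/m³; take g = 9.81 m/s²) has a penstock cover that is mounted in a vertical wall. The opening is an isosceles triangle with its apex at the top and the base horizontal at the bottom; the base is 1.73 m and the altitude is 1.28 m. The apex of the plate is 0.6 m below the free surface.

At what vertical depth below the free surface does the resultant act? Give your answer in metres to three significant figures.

h_p = 1.52 m

γ = ρg = 1171 × 9.81 / 1000 = 11.48751 kN/m³.
With the apex up, the centroid sits 2h/3 = 2 × 1.28/3 = 0.853333 m below the apex, so the centroid depth is h_c = 0.6 + 0.853333 = 1.45333 m.
A = ½ × 1.73 × 1.28 = 1.1072 m².
Resultant F = γ·h_c·A = 11.48751 × 1.45333 × 1.1072 = 18.4849 kN.
I_c = b·h³/36 = 1.73 × 1.28³/36 = 0.10078 m⁴.
Centre of pressure: y_p = y_c + I_c/(y_c·A) = 1.45333 + 0.10078/(1.45333 × 1.1072) = 1.45333 + 0.0626302 = 1.51596 m along the plane.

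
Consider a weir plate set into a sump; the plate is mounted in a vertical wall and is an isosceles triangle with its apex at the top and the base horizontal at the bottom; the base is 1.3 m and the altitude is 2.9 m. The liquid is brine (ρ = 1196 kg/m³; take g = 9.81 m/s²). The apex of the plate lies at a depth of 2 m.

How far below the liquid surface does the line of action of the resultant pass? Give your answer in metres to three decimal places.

h_p = 4.052 m

γ = ρg = 1196 × 9.81 / 1000 = 11.73276 kN/m³.
With the apex up, the centroid sits 2h/3 = 2 × 2.9/3 = 1.93333 m below the apex, so the centroid depth is h_c = 2 + 1.93333 = 3.93333 m.
A = ½ × 1.3 × 2.9 = 1.885 m².
Resultant F = γ·h_c·A = 11.73276 × 3.93333 × 1.885 = 86.9905 kN.
I_c = b·h³/36 = 1.3 × 2.9³/36 = 0.880714 m⁴.
Centre of pressure: y_p = y_c + I_c/(y_c·A) = 3.93333 + 0.880714/(3.93333 × 1.885) = 3.93333 + 0.118785 = 4.05212 m along the plane.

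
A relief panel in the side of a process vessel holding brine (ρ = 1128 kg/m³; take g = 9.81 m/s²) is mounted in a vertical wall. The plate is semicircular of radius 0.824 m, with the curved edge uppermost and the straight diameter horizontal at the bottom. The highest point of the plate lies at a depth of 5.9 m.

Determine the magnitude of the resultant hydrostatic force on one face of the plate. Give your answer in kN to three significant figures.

F ≈ 75.2 kN

γ = ρg = 1128 × 9.81 / 1000 = 11.06568 kN/m³.
The centroid lies 4r/(3π) = 0.349716 m above the diameter, so r − 4r/(3π) = 0.824 − 0.349716 = 0.474284 m below the topmost point, so the centroid depth is h_c = 5.9 + 0.474284 = 6.37428 m.
A = πr²/2 = π × 0.824²/2 = 1.06653 m².
Resultant F = γ·h_c·A = 11.06568 × 6.37428 × 1.06653 = 75.2285 kN.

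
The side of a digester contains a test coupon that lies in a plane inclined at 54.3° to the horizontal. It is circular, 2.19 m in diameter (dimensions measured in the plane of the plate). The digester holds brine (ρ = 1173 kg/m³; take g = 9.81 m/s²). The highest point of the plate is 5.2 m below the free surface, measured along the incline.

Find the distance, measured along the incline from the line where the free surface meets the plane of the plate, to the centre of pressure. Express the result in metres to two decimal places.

y_p = 6.34 m

γ = ρg = 1173 × 9.81 / 1000 = 11.50713 kN/m³.
Let θ = 54.3° be the plate's angle to the horizontal; measure y along the incline from where the plane meets the free surface. Vertical depth h = y·sinθ with sinθ = 0.812084.
The centroid is at the centre, 1.095 m below the top of the plate, so y_c = 5.2 + 1.095 = 6.295 m and h_c = 6.295 × 0.812084 = 5.11207 m.
A = π(1.095)² = 3.76685 m².
Resultant F = γ·h_c·A = 11.50713 × 5.11207 × 3.76685 = 221.586 kN.
I_c = πr⁴/4 = π × 1.095⁴/4 = 1.12914 m⁴.
Centre of pressure: y_p = y_c + I_c/(y_c·A) = 6.295 + 1.12914/(6.295 × 3.76685) = 6.295 + 0.0476183 = 6.34262 m along the plane.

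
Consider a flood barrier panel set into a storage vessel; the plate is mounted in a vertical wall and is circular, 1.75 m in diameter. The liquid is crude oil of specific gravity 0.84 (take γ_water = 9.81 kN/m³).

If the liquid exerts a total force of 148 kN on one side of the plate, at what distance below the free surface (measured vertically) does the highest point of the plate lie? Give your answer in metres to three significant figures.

γ = 0.84 × 9.81 = 8.2404 kN/m³.
A = π(0.875)² = 2.40528 m².
From F = γ·h_c·A, the centroid depth is h_c = 148/(8.2404 × 2.40528) = 7.46703 m.
The centroid is at the centre, 0.875 m below the top of the plate, so the highest point sits at h_top = 7.46703 − 0.875 = 6.59203 m below the surface.

d_top ≈ 6.59 m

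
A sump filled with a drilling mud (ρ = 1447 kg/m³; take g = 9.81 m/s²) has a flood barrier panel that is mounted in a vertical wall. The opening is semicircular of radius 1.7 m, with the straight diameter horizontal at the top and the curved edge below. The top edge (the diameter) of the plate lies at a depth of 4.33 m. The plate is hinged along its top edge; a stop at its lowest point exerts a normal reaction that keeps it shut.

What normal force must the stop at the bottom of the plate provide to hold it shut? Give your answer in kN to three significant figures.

γ = ρg = 1447 × 9.81 / 1000 = 14.19507 kN/m³.
The centroid of a semicircle lies 4r/(3π) = 0.721502 m from the diameter, here below the top edge, so the centroid depth is h_c = 4.33 + 0.721502 = 5.0515 m.
A = πr²/2 = π × 1.7²/2 = 4.5396 m².
Resultant F = γ·h_c·A = 14.19507 × 5.0515 × 4.5396 = 325.518 kN.
I_c = (π/8 − 8/(9π))·r⁴ = 0.109757 × 1.7⁴ = 0.916701 m⁴.
Centre of pressure: y_p = y_c + I_c/(y_c·A) = 5.0515 + 0.916701/(5.0515 × 4.5396) = 5.0515 + 0.0399751 = 5.09148 m along the plane.
The resultant acts 0.721502 + 0.0399751 = 0.761477 m (along the plate) below the hinge at the top edge, so the moment about the hinge is M = F × 0.761477 = 325.518 × 0.761477 = 247.874 kN·m.
A normal force at the bottom, 1.7 m from the hinge, must supply this moment: P = 247.874/1.7 = 145.808 kN.

P ≈ 146 kN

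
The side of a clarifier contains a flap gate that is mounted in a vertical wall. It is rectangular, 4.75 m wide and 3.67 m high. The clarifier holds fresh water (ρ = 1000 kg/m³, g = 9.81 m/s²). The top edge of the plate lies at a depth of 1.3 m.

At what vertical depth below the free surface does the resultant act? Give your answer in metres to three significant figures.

h_p = 3.49 m

γ = ρg = 1000 × 9.81 = 9810 N/m³ = 9.81 kN/m³.
The centroid lies 3.67/2 = 1.835 m below the top edge, so the centroid depth is h_c = 1.3 + 1.835 = 3.135 m.
A = 4.75 × 3.67 = 17.4325 m².
Resultant F = γ·h_c·A = 9.81 × 3.135 × 17.4325 = 536.125 kN.
I_c = b·h³/12 = 4.75 × 3.67³/12 = 19.5664 m⁴.
Centre of pressure: y_p = y_c + I_c/(y_c·A) = 3.135 + 19.5664/(3.135 × 17.4325) = 3.135 + 0.358025 = 3.49302 m along the plane.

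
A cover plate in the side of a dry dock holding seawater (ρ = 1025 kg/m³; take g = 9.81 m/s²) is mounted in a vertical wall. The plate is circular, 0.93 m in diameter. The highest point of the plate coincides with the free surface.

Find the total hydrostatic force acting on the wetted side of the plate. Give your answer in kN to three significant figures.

F ≈ 3.18 kN

γ = ρg = 1025 × 9.81 / 1000 = 10.05525 kN/m³.
The centroid is at the centre, 0.465 m below the top of the plate, so the centroid depth is h_c = 0.465 m.
A = π(0.465)² = 0.679291 m².
Resultant F = γ·h_c·A = 10.05525 × 0.465 × 0.679291 = 3.17615 kN.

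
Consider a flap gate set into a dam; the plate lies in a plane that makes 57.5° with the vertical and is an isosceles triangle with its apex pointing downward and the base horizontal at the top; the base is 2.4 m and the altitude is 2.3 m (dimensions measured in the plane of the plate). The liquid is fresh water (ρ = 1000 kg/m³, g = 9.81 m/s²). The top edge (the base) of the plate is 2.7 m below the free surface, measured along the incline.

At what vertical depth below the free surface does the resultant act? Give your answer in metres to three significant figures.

h_p = 1.91 m

γ = ρg = 1000 × 9.81 = 9810 N/m³ = 9.81 kN/m³.
The plate makes 57.5° with the vertical, i.e. θ = 90° − 57.5° = 32.5° to the horizontal. Measuring y along the incline from the free-surface line, vertical depth h = y·sinθ with sinθ = 0.537300.
With the apex down, the centroid sits h/3 = 2.3/3 = 0.766667 m below the base (the top edge), so y_c = 2.7 + 0.766667 = 3.46667 m and h_c = 3.46667 × 0.537300 = 1.86264 m.
A = ½ × 2.4 × 2.3 = 2.76 m².
Resultant F = γ·h_c·A = 9.81 × 1.86264 × 2.76 = 50.4321 kN.
I_c = b·h³/36 = 2.4 × 2.3³/36 = 0.811133 m⁴.
Centre of pressure: y_p = y_c + I_c/(y_c·A) = 3.46667 + 0.811133/(3.46667 × 2.76) = 3.46667 + 0.0847755 = 3.55145 m along the plane.
Vertically, h_p = y_p·sinθ = 3.55145 × 0.537300 = 1.90819 m.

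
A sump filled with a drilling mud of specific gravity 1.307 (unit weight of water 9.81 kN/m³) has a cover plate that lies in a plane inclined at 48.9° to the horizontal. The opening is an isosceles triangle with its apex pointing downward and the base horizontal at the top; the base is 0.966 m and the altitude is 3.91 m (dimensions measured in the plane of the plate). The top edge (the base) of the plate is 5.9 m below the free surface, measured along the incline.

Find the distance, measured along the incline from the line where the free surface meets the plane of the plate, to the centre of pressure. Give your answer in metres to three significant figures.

γ = 1.307 × 9.81 = 12.82167 kN/m³.
Let θ = 48.9° be the plate's angle to the horizontal; measure y along the incline from where the plane meets the free surface. Vertical depth h = y·sinθ with sinθ = 0.753563.
With the apex down, the centroid sits h/3 = 3.91/3 = 1.30333 m below the base (the top edge), so y_c = 5.9 + 1.30333 = 7.20333 m and h_c = 7.20333 × 0.753563 = 5.42816 m.
A = ½ × 0.966 × 3.91 = 1.88853 m².
Resultant F = γ·h_c·A = 12.82167 × 5.42816 × 1.88853 = 131.438 kN.
I_c = b·h³/36 = 0.966 × 3.91³/36 = 1.604 m⁴.
Centre of pressure: y_p = y_c + I_c/(y_c·A) = 7.20333 + 1.604/(7.20333 × 1.88853) = 7.20333 + 0.117909 = 7.32124 m along the plane.

y_p = 7.32 m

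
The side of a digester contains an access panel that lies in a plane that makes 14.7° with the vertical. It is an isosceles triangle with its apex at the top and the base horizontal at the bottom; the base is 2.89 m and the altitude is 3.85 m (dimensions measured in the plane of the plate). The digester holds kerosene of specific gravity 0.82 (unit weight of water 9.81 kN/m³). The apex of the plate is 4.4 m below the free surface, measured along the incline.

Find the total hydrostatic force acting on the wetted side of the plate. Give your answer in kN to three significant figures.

F ≈ 302 kN

γ = 0.82 × 9.81 = 8.0442 kN/m³.
The plate makes 14.7° with the vertical, i.e. θ = 90° − 14.7° = 75.3° to the horizontal. Measuring y along the incline from the free-surface line, vertical depth h = y·sinθ with sinθ = 0.967268.
With the apex up, the centroid sits 2h/3 = 2 × 3.85/3 = 2.56667 m below the apex, so y_c = 4.4 + 2.56667 = 6.96667 m and h_c = 6.96667 × 0.967268 = 6.73864 m.
A = ½ × 2.89 × 3.85 = 5.56325 m².
Resultant F = γ·h_c·A = 8.0442 × 6.73864 × 5.56325 = 301.567 kN.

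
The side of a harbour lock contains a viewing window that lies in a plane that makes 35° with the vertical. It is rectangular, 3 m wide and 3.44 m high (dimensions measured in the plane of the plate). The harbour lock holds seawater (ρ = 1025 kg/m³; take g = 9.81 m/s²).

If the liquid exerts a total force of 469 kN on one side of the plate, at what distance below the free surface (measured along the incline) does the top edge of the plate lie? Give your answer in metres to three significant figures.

γ = ρg = 1025 × 9.81 / 1000 = 10.05525 kN/m³.
A = 3 × 3.44 = 10.32 m².
From F = γ·h_c·A, the centroid depth is h_c = 469/(10.05525 × 10.32) = 4.5196 m.
The plate makes 35° with the vertical, i.e. θ = 90° − 35° = 55° to the horizontal. Measuring y along the incline from the free-surface line, vertical depth h = y·sinθ with sinθ = 0.819152.
Along the incline, y_c = h_c/sinθ = 4.5196/0.819152 = 5.51741 m.
The centroid lies 3.44/2 = 1.72 m below the top edge, so the top edge sits at y_top = 5.51741 − 1.72 = 3.79741 m along the incline.

y_top ≈ 3.80 m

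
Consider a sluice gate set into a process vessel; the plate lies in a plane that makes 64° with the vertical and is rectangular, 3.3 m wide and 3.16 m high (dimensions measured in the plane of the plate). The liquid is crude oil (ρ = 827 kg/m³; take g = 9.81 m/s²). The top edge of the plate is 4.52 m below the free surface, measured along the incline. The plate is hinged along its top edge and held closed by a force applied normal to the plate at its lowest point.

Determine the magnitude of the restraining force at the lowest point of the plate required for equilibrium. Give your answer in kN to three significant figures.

P ≈ 123 kN

γ = ρg = 827 × 9.81 / 1000 = 8.11287 kN/m³.
The plate makes 64° with the vertical, i.e. θ = 90° − 64° = 26° to the horizontal. Measuring y along the incline from the free-surface line, vertical depth h = y·sinθ with sinθ = 0.438371.
The centroid lies 3.16/2 = 1.58 m below the top edge, so y_c = 4.52 + 1.58 = 6.1 m and h_c = 6.1 × 0.438371 = 2.67406 m.
A = 3.3 × 3.16 = 10.428 m².
Resultant F = γ·h_c·A = 8.11287 × 2.67406 × 10.428 = 226.228 kN.
I_c = b·h³/12 = 3.3 × 3.16³/12 = 8.67749 m⁴.
Centre of pressure: y_p = y_c + I_c/(y_c·A) = 6.1 + 8.67749/(6.1 × 10.428) = 6.1 + 0.136415 = 6.23642 m along the plane.
The resultant acts 1.58 + 0.136415 = 1.71642 m (along the plate) below the hinge at the top edge, so the moment about the hinge is M = F × 1.71642 = 226.228 × 1.71642 = 388.302 kN·m.
A normal force at the bottom, 3.16 m from the hinge, must supply this moment: P = 388.302/3.16 = 122.88 kN.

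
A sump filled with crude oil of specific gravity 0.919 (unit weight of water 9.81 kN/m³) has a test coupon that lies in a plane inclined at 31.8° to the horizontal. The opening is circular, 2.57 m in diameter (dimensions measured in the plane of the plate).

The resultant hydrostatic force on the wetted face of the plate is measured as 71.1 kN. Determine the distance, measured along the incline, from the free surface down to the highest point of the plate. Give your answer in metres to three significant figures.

γ = 0.919 × 9.81 = 9.01539 kN/m³.
A = π(1.285)² = 5.18748 m².
From F = γ·h_c·A, the centroid depth is h_c = 71.1/(9.01539 × 5.18748) = 1.5203 m.
Let θ = 31.8° be the plate's angle to the horizontal; measure y along the incline from where the plane meets the free surface. Vertical depth h = y·sinθ with sinθ = 0.526956.
Along the incline, y_c = h_c/sinθ = 1.5203/0.526956 = 2.88506 m.
The centroid is at the centre, 1.285 m below the top of the plate, so the highest point sits at y_top = 2.88506 − 1.285 = 1.60006 m along the incline.

y_top ≈ 1.60 m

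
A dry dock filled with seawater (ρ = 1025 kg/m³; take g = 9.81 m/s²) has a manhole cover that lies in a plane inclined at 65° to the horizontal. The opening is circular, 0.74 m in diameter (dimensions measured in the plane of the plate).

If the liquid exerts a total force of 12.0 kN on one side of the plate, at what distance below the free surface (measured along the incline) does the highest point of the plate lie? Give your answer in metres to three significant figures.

y_top ≈ 2.69 m

γ = ρg = 1025 × 9.81 / 1000 = 10.05525 kN/m³.
A = π(0.37)² = 0.430084 m².
From F = γ·h_c·A, the centroid depth is h_c = 12.0/(10.05525 × 0.430084) = 2.77482 m.
Let θ = 65° be the plate's angle to the horizontal; measure y along the incline from where the plane meets the free surface. Vertical depth h = y·sinθ with sinθ = 0.906308.
Along the incline, y_c = h_c/sinθ = 2.77482/0.906308 = 3.06167 m.
The centroid is at the centre, 0.37 m below the top of the plate, so the highest point sits at y_top = 3.06167 − 0.37 = 2.69167 m along the incline.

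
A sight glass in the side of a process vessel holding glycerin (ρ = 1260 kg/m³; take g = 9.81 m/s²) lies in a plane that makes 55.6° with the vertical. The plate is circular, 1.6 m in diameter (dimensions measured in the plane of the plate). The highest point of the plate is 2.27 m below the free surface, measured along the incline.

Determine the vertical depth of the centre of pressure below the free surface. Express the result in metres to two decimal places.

h_p = 1.76 m

γ = ρg = 1260 × 9.81 / 1000 = 12.3606 kN/m³.
The plate makes 55.6° with the vertical, i.e. θ = 90° − 55.6° = 34.4° to the horizontal. Measuring y along the incline from the free-surface line, vertical depth h = y·sinθ with sinθ = 0.564967.
The centroid is at the centre, 0.8 m below the top of the plate, so y_c = 2.27 + 0.8 = 3.07 m and h_c = 3.07 × 0.564967 = 1.73445 m.
A = π(0.8)² = 2.01062 m².
Resultant F = γ·h_c·A = 12.3606 × 1.73445 × 2.01062 = 43.1054 kN.
I_c = πr⁴/4 = π × 0.8⁴/4 = 0.321699 m⁴.
Centre of pressure: y_p = y_c + I_c/(y_c·A) = 3.07 + 0.321699/(3.07 × 2.01062) = 3.07 + 0.0521172 = 3.12212 m along the plane.
Vertically, h_p = y_p·sinθ = 3.12212 × 0.564967 = 1.76389 m.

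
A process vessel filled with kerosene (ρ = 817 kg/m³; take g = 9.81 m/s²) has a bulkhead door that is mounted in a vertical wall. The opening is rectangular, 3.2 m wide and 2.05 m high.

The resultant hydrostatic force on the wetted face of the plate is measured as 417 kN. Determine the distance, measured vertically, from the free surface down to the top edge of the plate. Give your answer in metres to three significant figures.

γ = ρg = 817 × 9.81 / 1000 = 8.01477 kN/m³.
A = 3.2 × 2.05 = 6.56 m².
From F = γ·h_c·A, the centroid depth is h_c = 417/(8.01477 × 6.56) = 7.93124 m.
The centroid lies 2.05/2 = 1.025 m below the top edge, so the top edge sits at h_top = 7.93124 − 1.025 = 6.90624 m below the surface.

d_top ≈ 6.91 m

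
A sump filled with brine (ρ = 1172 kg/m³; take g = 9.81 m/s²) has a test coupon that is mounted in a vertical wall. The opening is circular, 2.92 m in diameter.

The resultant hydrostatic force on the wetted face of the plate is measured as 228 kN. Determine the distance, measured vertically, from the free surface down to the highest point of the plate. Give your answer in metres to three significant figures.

d_top ≈ 1.50 m

γ = ρg = 1172 × 9.81 / 1000 = 11.49732 kN/m³.
A = π(1.46)² = 6.69662 m².
From F = γ·h_c·A, the centroid depth is h_c = 228/(11.49732 × 6.69662) = 2.9613 m.
The centroid is at the centre, 1.46 m below the top of the plate, so the highest point sits at h_top = 2.9613 − 1.46 = 1.5013 m below the surface.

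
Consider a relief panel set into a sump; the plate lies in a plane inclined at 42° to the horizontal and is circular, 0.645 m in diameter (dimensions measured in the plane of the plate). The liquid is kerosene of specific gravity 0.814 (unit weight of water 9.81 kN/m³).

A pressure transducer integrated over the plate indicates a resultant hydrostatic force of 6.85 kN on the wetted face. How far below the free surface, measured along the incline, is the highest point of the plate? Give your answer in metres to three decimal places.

γ = 0.814 × 9.81 = 7.98534 kN/m³.
A = π(0.3225)² = 0.326745 m².
From F = γ·h_c·A, the centroid depth is h_c = 6.85/(7.98534 × 0.326745) = 2.62536 m.
Let θ = 42° be the plate's angle to the horizontal; measure y along the incline from where the plane meets the free surface. Vertical depth h = y·sinθ with sinθ = 0.669131.
Along the incline, y_c = h_c/sinθ = 2.62536/0.669131 = 3.92354 m.
The centroid is at the centre, 0.3225 m below the top of the plate, so the highest point sits at y_top = 3.92354 − 0.3225 = 3.60104 m along the incline.

y_top ≈ 3.601 m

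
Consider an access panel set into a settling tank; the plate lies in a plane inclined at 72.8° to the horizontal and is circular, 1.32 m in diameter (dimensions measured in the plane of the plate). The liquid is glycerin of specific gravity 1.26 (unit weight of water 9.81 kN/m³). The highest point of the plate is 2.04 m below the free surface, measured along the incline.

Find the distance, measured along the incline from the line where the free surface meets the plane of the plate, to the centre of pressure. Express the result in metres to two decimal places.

y_p = 2.74 m

γ = 1.26 × 9.81 = 12.3606 kN/m³.
Let θ = 72.8° be the plate's angle to the horizontal; measure y along the incline from where the plane meets the free surface. Vertical depth h = y·sinθ with sinθ = 0.955278.
The centroid is at the centre, 0.66 m below the top of the plate, so y_c = 2.04 + 0.66 = 2.7 m and h_c = 2.7 × 0.955278 = 2.57925 m.
A = π(0.66)² = 1.36848 m².
Resultant F = γ·h_c·A = 12.3606 × 2.57925 × 1.36848 = 43.6286 kN.
I_c = πr⁴/4 = π × 0.66⁴/4 = 0.149027 m⁴.
Centre of pressure: y_p = y_c + I_c/(y_c·A) = 2.7 + 0.149027/(2.7 × 1.36848) = 2.7 + 0.0403332 = 2.74033 m along the plane.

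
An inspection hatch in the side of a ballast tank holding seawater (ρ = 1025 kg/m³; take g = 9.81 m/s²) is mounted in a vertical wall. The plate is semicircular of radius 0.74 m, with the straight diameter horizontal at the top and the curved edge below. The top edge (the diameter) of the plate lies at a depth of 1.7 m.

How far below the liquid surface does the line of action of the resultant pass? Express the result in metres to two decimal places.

h_p = 2.03 m

γ = ρg = 1025 × 9.81 / 1000 = 10.05525 kN/m³.
The centroid of a semicircle lies 4r/(3π) = 0.314066 m from the diameter, here below the top edge, so the centroid depth is h_c = 1.7 + 0.314066 = 2.01407 m.
A = πr²/2 = π × 0.74²/2 = 0.860168 m².
Resultant F = γ·h_c·A = 10.05525 × 2.01407 × 0.860168 = 17.4201 kN.
I_c = (π/8 − 8/(9π))·r⁴ = 0.109757 × 0.74⁴ = 0.0329124 m⁴.
Centre of pressure: y_p = y_c + I_c/(y_c·A) = 2.01407 + 0.0329124/(2.01407 × 0.860168) = 2.01407 + 0.0189977 = 2.03307 m along the plane.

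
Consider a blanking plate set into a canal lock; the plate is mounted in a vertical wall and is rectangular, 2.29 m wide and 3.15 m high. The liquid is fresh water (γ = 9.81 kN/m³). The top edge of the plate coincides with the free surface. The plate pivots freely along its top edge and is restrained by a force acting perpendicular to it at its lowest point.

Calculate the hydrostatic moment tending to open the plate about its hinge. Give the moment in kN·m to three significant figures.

γ = 9.81 kN/m³.
The centroid lies 3.15/2 = 1.575 m below the top edge, so the centroid depth is h_c = 1.575 m.
A = 2.29 × 3.15 = 7.2135 m².
Resultant F = γ·h_c·A = 9.81 × 1.575 × 7.2135 = 111.454 kN.
I_c = b·h³/12 = 2.29 × 3.15³/12 = 5.96466 m⁴.
Centre of pressure: y_p = y_c + I_c/(y_c·A) = 1.575 + 5.96466/(1.575 × 7.2135) = 1.575 + 0.525 = 2.1 m along the plane.
The resultant acts 1.575 + 0.525 = 2.1 m (along the plate) below the hinge at the top edge, so the moment about the hinge is M = F × 2.1 = 111.454 × 2.1 = 234.053 kN·m.

M ≈ 234 kN·m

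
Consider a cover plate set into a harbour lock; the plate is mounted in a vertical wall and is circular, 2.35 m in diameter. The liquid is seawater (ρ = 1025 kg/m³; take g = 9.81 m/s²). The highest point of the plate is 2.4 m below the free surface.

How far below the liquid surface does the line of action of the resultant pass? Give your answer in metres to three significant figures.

h_p = 3.67 m

γ = ρg = 1025 × 9.81 / 1000 = 10.05525 kN/m³.
The centroid is at the centre, 1.175 m below the top of the plate, so the centroid depth is h_c = 2.4 + 1.175 = 3.575 m.
A = π(1.175)² = 4.33736 m².
Resultant F = γ·h_c·A = 10.05525 × 3.575 × 4.33736 = 155.917 kN.
I_c = πr⁴/4 = π × 1.175⁴/4 = 1.49707 m⁴.
Centre of pressure: y_p = y_c + I_c/(y_c·A) = 3.575 + 1.49707/(3.575 × 4.33736) = 3.575 + 0.0965474 = 3.67155 m along the plane.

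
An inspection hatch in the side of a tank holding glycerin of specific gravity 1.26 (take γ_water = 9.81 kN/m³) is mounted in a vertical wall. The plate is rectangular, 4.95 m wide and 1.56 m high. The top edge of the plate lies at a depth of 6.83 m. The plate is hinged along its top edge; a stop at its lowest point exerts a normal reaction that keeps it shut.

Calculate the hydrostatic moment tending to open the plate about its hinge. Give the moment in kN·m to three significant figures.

γ = 1.26 × 9.81 = 12.3606 kN/m³.
The centroid lies 1.56/2 = 0.78 m below the top edge, so the centroid depth is h_c = 6.83 + 0.78 = 7.61 m.
A = 4.95 × 1.56 = 7.722 m².
Resultant F = γ·h_c·A = 12.3606 × 7.61 × 7.722 = 726.363 kN.
I_c = b·h³/12 = 4.95 × 1.56³/12 = 1.56602 m⁴.
Centre of pressure: y_p = y_c + I_c/(y_c·A) = 7.61 + 1.56602/(7.61 × 7.722) = 7.61 + 0.0266491 = 7.63665 m along the plane.
The resultant acts 0.78 + 0.0266491 = 0.806649 m (along the plate) below the hinge at the top edge, so the moment about the hinge is M = F × 0.806649 = 726.363 × 0.806649 = 585.92 kN·m.

M ≈ 586 kN·m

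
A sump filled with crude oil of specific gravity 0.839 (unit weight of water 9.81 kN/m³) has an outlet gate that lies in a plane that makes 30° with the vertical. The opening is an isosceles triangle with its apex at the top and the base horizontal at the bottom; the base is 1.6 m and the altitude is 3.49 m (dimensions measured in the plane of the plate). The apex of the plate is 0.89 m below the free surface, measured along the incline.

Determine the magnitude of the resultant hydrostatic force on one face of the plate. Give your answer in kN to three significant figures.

F ≈ 64.0 kN

γ = 0.839 × 9.81 = 8.23059 kN/m³.
The plate makes 30° with the vertical, i.e. θ = 90° − 30° = 60° to the horizontal. Measuring y along the incline from the free-surface line, vertical depth h = y·sinθ with sinθ = 0.866025.
With the apex up, the centroid sits 2h/3 = 2 × 3.49/3 = 2.32667 m below the apex, so y_c = 0.89 + 2.32667 = 3.21667 m and h_c = 3.21667 × 0.866025 = 2.78572 m.
A = ½ × 1.6 × 3.49 = 2.792 m².
Resultant F = γ·h_c·A = 8.23059 × 2.78572 × 2.792 = 64.0153 kN.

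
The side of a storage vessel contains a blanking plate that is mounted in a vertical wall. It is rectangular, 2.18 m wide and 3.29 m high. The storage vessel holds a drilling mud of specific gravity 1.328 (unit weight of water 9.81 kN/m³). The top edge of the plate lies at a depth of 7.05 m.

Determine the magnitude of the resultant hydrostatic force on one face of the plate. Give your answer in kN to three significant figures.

F ≈ 812 kN

γ = 1.328 × 9.81 = 13.02768 kN/m³.
The centroid lies 3.29/2 = 1.645 m below the top edge, so the centroid depth is h_c = 7.05 + 1.645 = 8.695 m.
A = 2.18 × 3.29 = 7.1722 m².
Resultant F = γ·h_c·A = 13.02768 × 8.695 × 7.1722 = 812.436 kN.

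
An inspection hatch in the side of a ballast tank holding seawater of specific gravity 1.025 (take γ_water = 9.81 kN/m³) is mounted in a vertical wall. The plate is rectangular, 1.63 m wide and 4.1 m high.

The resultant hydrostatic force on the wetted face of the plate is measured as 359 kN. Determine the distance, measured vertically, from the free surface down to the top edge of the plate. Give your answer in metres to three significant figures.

γ = 1.025 × 9.81 = 10.05525 kN/m³.
A = 1.63 × 4.1 = 6.683 m².
From F = γ·h_c·A, the centroid depth is h_c = 359/(10.05525 × 6.683) = 5.34232 m.
The centroid lies 4.1/2 = 2.05 m below the top edge, so the top edge sits at h_top = 5.34232 − 2.05 = 3.29232 m below the surface.

d_top ≈ 3.29 m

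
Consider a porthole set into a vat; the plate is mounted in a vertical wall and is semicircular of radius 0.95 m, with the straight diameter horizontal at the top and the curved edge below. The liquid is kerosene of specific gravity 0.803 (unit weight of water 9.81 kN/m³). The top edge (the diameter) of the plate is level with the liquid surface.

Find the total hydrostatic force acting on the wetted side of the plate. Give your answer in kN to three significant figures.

F ≈ 4.50 kN

γ = 0.803 × 9.81 = 7.87743 kN/m³.
The centroid of a semicircle lies 4r/(3π) = 0.403193 m from the diameter, here below the top edge, so the centroid depth is h_c = 0.403193 m.
A = πr²/2 = π × 0.95²/2 = 1.41764 m².
Resultant F = γ·h_c·A = 7.87743 × 0.403193 × 1.41764 = 4.5026 kN.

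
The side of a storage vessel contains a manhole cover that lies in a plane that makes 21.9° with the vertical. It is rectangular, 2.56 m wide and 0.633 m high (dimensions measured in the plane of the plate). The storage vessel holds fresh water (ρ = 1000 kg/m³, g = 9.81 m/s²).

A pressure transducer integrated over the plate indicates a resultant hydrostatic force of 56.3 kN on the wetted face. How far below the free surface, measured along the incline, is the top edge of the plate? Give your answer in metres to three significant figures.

γ = ρg = 1000 × 9.81 = 9810 N/m³ = 9.81 kN/m³.
A = 2.56 × 0.633 = 1.62048 m².
From F = γ·h_c·A, the centroid depth is h_c = 56.3/(9.81 × 1.62048) = 3.54157 m.
The plate makes 21.9° with the vertical, i.e. θ = 90° − 21.9° = 68.1° to the horizontal. Measuring y along the incline from the free-surface line, vertical depth h = y·sinθ with sinθ = 0.927836.
Along the incline, y_c = h_c/sinθ = 3.54157/0.927836 = 3.81702 m.
The centroid lies 0.633/2 = 0.3165 m below the top edge, so the top edge sits at y_top = 3.81702 − 0.3165 = 3.50052 m along the incline.

y_top ≈ 3.50 m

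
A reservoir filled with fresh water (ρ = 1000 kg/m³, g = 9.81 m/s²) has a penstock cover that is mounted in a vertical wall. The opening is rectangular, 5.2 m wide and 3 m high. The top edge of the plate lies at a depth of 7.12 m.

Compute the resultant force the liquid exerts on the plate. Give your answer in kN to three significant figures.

γ = ρg = 1000 × 9.81 = 9810 N/m³ = 9.81 kN/m³.
The centroid lies 3/2 = 1.5 m below the top edge, so the centroid depth is h_c = 7.12 + 1.5 = 8.62 m.
A = 5.2 × 3 = 15.6 m².
Resultant F = γ·h_c·A = 9.81 × 8.62 × 15.6 = 1319.17 kN.

F ≈ 1320 kN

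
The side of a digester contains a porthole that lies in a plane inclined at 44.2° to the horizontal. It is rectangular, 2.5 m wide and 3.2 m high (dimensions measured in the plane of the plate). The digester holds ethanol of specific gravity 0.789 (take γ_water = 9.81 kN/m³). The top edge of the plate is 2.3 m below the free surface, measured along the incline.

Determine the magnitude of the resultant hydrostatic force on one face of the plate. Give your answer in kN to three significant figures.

γ = 0.789 × 9.81 = 7.74009 kN/m³.
Let θ = 44.2° be the plate's angle to the horizontal; measure y along the incline from where the plane meets the free surface. Vertical depth h = y·sinθ with sinθ = 0.697165.
The centroid lies 3.2/2 = 1.6 m below the top edge, so y_c = 2.3 + 1.6 = 3.9 m and h_c = 3.9 × 0.697165 = 2.71894 m.
A = 2.5 × 3.2 = 8 m².
Resultant F = γ·h_c·A = 7.74009 × 2.71894 × 8 = 168.359 kN.

F ≈ 168 kN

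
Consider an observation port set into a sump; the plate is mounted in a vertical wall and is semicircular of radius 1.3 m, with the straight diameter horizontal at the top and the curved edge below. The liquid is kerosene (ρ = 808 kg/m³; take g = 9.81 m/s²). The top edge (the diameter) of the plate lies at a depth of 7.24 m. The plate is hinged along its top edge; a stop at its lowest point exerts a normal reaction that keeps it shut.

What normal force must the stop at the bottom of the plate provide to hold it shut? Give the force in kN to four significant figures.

γ = ρg = 808 × 9.81 / 1000 = 7.92648 kN/m³.
The centroid of a semicircle lies 4r/(3π) = 0.551737 m from the diameter, here below the top edge, so the centroid depth is h_c = 7.24 + 0.551737 = 7.79174 m.
A = πr²/2 = π × 1.3²/2 = 2.65465 m².
Resultant F = γ·h_c·A = 7.92648 × 7.79174 × 2.65465 = 163.954 kN.
I_c = (π/8 − 8/(9π))·r⁴ = 0.109757 × 1.3⁴ = 0.313477 m⁴.
Centre of pressure: y_p = y_c + I_c/(y_c·A) = 7.79174 + 0.313477/(7.79174 × 2.65465) = 7.79174 + 0.0151553 = 7.8069 m along the plane.
The resultant acts 0.551737 + 0.0151553 = 0.566892 m (along the plate) below the hinge at the top edge, so the moment about the hinge is M = F × 0.566892 = 163.954 × 0.566892 = 92.9442 kN·m.
A normal force at the bottom, 1.3 m from the hinge, must supply this moment: P = 92.9442/1.3 = 71.4955 kN.

P ≈ 71.50 kN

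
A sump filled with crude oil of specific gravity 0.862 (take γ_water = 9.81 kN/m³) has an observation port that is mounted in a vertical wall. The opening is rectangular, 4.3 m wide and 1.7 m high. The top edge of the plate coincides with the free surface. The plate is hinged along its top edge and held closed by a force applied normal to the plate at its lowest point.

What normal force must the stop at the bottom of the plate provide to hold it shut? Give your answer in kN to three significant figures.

γ = 0.862 × 9.81 = 8.45622 kN/m³.
The centroid lies 1.7/2 = 0.85 m below the top edge, so the centroid depth is h_c = 0.85 m.
A = 4.3 × 1.7 = 7.31 m².
Resultant F = γ·h_c·A = 8.45622 × 0.85 × 7.31 = 52.5427 kN.
I_c = b·h³/12 = 4.3 × 1.7³/12 = 1.76049 m⁴.
Centre of pressure: y_p = y_c + I_c/(y_c·A) = 0.85 + 1.76049/(0.85 × 7.31) = 0.85 + 0.283333 = 1.13333 m along the plane.
The resultant acts 0.85 + 0.283333 = 1.13333 m (along the plate) below the hinge at the top edge, so the moment about the hinge is M = F × 1.13333 = 52.5427 × 1.13333 = 59.5482 kN·m.
A normal force at the bottom, 1.7 m from the hinge, must supply this moment: P = 59.5482/1.7 = 35.0284 kN.

P ≈ 35.0 kN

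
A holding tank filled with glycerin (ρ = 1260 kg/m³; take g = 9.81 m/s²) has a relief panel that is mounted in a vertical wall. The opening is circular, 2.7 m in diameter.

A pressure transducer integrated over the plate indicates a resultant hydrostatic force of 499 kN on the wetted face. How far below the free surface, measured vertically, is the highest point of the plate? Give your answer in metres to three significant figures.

d_top ≈ 5.70 m

γ = ρg = 1260 × 9.81 / 1000 = 12.3606 kN/m³.
A = π(1.35)² = 5.72555 m².
From F = γ·h_c·A, the centroid depth is h_c = 499/(12.3606 × 5.72555) = 7.05089 m.
The centroid is at the centre, 1.35 m below the top of the plate, so the highest point sits at h_top = 7.05089 − 1.35 = 5.70089 m below the surface.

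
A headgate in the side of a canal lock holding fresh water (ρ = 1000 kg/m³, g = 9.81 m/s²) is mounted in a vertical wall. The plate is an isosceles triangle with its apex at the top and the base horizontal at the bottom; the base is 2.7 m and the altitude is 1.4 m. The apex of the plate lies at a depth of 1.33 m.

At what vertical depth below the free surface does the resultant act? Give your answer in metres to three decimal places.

h_p = 2.311 m

γ = ρg = 1000 × 9.81 = 9810 N/m³ = 9.81 kN/m³.
With the apex up, the centroid sits 2h/3 = 2 × 1.4/3 = 0.933333 m below the apex, so the centroid depth is h_c = 1.33 + 0.933333 = 2.26333 m.
A = ½ × 2.7 × 1.4 = 1.89 m².
Resultant F = γ·h_c·A = 9.81 × 2.26333 × 1.89 = 41.9642 kN.
I_c = b·h³/36 = 2.7 × 1.4³/36 = 0.2058 m⁴.
Centre of pressure: y_p = y_c + I_c/(y_c·A) = 2.26333 + 0.2058/(2.26333 × 1.89) = 2.26333 + 0.04811 = 2.31144 m along the plane.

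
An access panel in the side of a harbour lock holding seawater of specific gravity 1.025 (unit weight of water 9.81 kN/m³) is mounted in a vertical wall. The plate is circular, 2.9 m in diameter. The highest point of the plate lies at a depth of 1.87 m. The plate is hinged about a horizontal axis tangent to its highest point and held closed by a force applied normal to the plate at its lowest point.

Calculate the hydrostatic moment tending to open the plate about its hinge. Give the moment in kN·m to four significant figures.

γ = 1.025 × 9.81 = 10.05525 kN/m³.
The centroid is at the centre, 1.45 m below the top of the plate, so the centroid depth is h_c = 1.87 + 1.45 = 3.32 m.
A = π(1.45)² = 6.6052 m².
Resultant F = γ·h_c·A = 10.05525 × 3.32 × 6.6052 = 220.504 kN.
I_c = πr⁴/4 = π × 1.45⁴/4 = 3.47186 m⁴.
Centre of pressure: y_p = y_c + I_c/(y_c·A) = 3.32 + 3.47186/(3.32 × 6.6052) = 3.32 + 0.158321 = 3.47832 m along the plane.
The resultant acts 1.45 + 0.158321 = 1.60832 m (along the plate) below the hinge at the top edge, so the moment about the hinge is M = F × 1.60832 = 220.504 × 1.60832 = 354.641 kN·m.

M ≈ 354.6 kN·m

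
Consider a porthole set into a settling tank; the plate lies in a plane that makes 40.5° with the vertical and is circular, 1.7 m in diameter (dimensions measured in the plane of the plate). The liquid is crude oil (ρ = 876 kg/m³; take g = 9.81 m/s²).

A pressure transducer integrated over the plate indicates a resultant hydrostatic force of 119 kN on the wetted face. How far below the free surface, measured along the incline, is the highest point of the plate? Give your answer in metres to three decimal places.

γ = ρg = 876 × 9.81 / 1000 = 8.59356 kN/m³.
A = π(0.85)² = 2.2698 m².
From F = γ·h_c·A, the centroid depth is h_c = 119/(8.59356 × 2.2698) = 6.10079 m.
The plate makes 40.5° with the vertical, i.e. θ = 90° − 40.5° = 49.5° to the horizontal. Measuring y along the incline from the free-surface line, vertical depth h = y·sinθ with sinθ = 0.760406.
Along the incline, y_c = h_c/sinθ = 6.10079/0.760406 = 8.02307 m.
The centroid is at the centre, 0.85 m below the top of the plate, so the highest point sits at y_top = 8.02307 − 0.85 = 7.17307 m along the incline.

y_top ≈ 7.173 m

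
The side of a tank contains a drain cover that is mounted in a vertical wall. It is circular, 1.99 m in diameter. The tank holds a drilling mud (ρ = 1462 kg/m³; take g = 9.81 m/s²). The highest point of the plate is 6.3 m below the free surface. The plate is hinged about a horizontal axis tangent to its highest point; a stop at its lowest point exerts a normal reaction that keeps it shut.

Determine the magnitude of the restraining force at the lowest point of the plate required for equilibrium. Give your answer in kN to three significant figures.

γ = ρg = 1462 × 9.81 / 1000 = 14.34222 kN/m³.
The centroid is at the centre, 0.995 m below the top of the plate, so the centroid depth is h_c = 6.3 + 0.995 = 7.295 m.
A = π(0.995)² = 3.11026 m².
Resultant F = γ·h_c·A = 14.34222 × 7.295 × 3.11026 = 325.416 kN.
I_c = πr⁴/4 = π × 0.995⁴/4 = 0.769808 m⁴.
Centre of pressure: y_p = y_c + I_c/(y_c·A) = 7.295 + 0.769808/(7.295 × 3.11026) = 7.295 + 0.0339282 = 7.32893 m along the plane.
The resultant acts 0.995 + 0.0339282 = 1.02893 m (along the plate) below the hinge at the top edge, so the moment about the hinge is M = F × 1.02893 = 325.416 × 1.02893 = 334.83 kN·m.
A normal force at the bottom, 1.99 m from the hinge, must supply this moment: P = 334.83/1.99 = 168.256 kN.

P ≈ 168 kN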